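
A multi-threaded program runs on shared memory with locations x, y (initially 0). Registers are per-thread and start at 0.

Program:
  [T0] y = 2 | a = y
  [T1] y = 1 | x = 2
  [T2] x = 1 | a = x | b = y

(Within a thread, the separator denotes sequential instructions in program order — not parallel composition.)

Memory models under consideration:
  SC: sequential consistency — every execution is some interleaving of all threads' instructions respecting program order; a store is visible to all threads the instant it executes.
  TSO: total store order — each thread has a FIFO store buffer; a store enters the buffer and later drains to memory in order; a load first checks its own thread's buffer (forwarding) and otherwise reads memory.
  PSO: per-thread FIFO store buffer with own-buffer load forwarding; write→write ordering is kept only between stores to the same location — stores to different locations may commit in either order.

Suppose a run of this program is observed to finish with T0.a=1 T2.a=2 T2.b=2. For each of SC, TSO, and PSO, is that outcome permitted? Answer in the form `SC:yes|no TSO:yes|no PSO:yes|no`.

SC:no TSO:no PSO:yes

outcome vector order: (T0.a,T2.a,T2.b)
SC (9): (1,1,0), (1,1,1), (1,1,2), (1,2,1), (2,1,0), (2,1,1), (2,1,2), (2,2,1), (2,2,2)
TSO (9): (1,1,0), (1,1,1), (1,1,2), (1,2,1), (2,1,0), (2,1,1), (2,1,2), (2,2,1), (2,2,2)
PSO (12): (1,1,0), (1,1,1), (1,1,2), (1,2,0), (1,2,1), (1,2,2), (2,1,0), (2,1,1), (2,1,2), (2,2,0), (2,2,1), (2,2,2)
target (1,2,2) ∈ {PSO}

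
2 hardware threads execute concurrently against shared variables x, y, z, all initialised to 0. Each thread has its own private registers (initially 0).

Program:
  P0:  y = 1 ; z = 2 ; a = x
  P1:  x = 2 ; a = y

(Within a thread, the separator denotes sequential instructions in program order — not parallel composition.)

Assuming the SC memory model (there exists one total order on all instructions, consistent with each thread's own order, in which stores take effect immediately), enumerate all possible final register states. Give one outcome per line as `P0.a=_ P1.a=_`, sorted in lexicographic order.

outcome vector order: (P0.a,P1.a)
|SC outcomes| = 3

P0.a=0 P1.a=1
P0.a=2 P1.a=0
P0.a=2 P1.a=1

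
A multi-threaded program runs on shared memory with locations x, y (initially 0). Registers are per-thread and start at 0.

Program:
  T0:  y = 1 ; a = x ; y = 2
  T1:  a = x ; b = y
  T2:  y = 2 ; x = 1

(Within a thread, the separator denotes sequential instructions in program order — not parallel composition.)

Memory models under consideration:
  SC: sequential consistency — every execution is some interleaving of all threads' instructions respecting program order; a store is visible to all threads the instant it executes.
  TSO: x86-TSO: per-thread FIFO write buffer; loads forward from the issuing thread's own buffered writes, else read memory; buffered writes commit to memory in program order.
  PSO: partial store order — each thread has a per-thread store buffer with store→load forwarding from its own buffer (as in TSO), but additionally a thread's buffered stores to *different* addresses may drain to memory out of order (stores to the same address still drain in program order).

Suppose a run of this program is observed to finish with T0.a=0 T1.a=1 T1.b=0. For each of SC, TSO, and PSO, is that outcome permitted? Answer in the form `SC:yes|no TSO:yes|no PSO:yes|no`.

SC:no TSO:no PSO:yes

outcome vector order: (T0.a,T1.a,T1.b)
under SC → (0,0,0), (0,0,1), (0,0,2), (0,1,1), (0,1,2), (1,0,0), (1,0,1), (1,0,2), (1,1,1), (1,1,2)
under TSO → (0,0,0), (0,0,1), (0,0,2), (0,1,1), (0,1,2), (1,0,0), (1,0,1), (1,0,2), (1,1,1), (1,1,2)
under PSO → (0,0,0), (0,0,1), (0,0,2), (0,1,0), (0,1,1), (0,1,2), (1,0,0), (1,0,1), (1,0,2), (1,1,0), (1,1,1), (1,1,2)
target (0,1,0) ∈ {PSO}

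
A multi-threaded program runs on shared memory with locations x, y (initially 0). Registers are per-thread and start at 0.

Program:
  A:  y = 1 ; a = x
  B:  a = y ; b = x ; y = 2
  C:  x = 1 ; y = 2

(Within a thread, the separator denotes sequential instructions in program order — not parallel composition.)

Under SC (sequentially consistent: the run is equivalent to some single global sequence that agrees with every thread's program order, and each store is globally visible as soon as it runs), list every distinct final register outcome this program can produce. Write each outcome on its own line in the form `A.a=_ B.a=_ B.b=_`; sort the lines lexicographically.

A.a=0 B.a=0 B.b=0
A.a=0 B.a=0 B.b=1
A.a=0 B.a=1 B.b=0
A.a=0 B.a=1 B.b=1
A.a=0 B.a=2 B.b=1
A.a=1 B.a=0 B.b=0
A.a=1 B.a=0 B.b=1
A.a=1 B.a=1 B.b=0
A.a=1 B.a=1 B.b=1
A.a=1 B.a=2 B.b=1

outcome vector order: (A.a,B.a,B.b)
|SC outcomes| = 10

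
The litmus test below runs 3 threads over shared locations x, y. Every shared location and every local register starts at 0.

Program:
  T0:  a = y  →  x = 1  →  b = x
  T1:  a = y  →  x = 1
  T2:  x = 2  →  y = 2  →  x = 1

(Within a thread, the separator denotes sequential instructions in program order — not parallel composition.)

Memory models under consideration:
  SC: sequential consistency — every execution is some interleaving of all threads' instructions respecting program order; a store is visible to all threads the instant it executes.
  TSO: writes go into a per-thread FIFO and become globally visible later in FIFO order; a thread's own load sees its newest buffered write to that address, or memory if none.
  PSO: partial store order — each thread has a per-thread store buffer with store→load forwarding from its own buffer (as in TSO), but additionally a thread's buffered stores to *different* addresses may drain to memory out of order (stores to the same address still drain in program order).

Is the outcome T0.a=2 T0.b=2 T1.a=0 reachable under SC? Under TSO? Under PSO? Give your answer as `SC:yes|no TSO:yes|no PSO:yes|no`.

outcome vector order: (T0.a,T0.b,T1.a)
SC: 6 outcomes — {<0 1 0>; <0 1 2>; <0 2 0>; <0 2 2>; <2 1 0>; <2 1 2>}
TSO: 6 outcomes — {<0 1 0>; <0 1 2>; <0 2 0>; <0 2 2>; <2 1 0>; <2 1 2>}
PSO: 8 outcomes — {<0 1 0>; <0 1 2>; <0 2 0>; <0 2 2>; <2 1 0>; <2 1 2>; <2 2 0>; <2 2 2>}
target <2 2 0> ∈ {PSO}

SC:no TSO:no PSO:yes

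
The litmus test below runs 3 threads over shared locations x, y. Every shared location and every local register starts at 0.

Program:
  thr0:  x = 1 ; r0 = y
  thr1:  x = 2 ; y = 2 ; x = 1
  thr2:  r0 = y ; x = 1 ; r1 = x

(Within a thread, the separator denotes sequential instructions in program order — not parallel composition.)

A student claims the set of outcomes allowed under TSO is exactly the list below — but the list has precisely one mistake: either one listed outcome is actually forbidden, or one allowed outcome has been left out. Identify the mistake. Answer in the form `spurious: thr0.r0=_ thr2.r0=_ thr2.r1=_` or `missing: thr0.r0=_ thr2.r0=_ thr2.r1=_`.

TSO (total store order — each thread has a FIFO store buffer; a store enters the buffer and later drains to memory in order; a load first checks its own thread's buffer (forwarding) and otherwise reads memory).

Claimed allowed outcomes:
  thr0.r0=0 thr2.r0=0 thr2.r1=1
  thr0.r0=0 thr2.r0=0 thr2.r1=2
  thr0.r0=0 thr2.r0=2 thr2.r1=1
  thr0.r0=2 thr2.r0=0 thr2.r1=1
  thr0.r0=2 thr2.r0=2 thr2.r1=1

outcome vector order: (thr0.r0,thr2.r0,thr2.r1)
TSO: 6 outcomes — {0/0/1; 0/0/2; 0/2/1; 2/0/1; 2/0/2; 2/2/1}
TSO∖claimed = {2/0/2}

missing: thr0.r0=2 thr2.r0=0 thr2.r1=2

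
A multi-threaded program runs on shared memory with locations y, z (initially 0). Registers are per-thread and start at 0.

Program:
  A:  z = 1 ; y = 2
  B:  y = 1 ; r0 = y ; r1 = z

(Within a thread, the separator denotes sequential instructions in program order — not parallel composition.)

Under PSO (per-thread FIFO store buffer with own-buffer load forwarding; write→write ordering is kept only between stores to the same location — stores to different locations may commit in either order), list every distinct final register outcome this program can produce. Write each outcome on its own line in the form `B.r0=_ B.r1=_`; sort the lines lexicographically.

outcome vector order: (B.r0,B.r1)
|PSO outcomes| = 4

B.r0=1 B.r1=0
B.r0=1 B.r1=1
B.r0=2 B.r1=0
B.r0=2 B.r1=1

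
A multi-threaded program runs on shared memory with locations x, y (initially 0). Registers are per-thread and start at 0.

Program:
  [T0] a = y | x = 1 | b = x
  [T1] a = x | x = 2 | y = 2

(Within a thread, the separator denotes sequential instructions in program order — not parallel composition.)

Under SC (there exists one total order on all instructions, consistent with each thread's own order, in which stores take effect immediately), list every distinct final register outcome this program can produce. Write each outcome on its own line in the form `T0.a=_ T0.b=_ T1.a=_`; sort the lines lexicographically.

outcome vector order: (T0.a,T0.b,T1.a)
|SC outcomes| = 5

T0.a=0 T0.b=1 T1.a=0
T0.a=0 T0.b=1 T1.a=1
T0.a=0 T0.b=2 T1.a=0
T0.a=0 T0.b=2 T1.a=1
T0.a=2 T0.b=1 T1.a=0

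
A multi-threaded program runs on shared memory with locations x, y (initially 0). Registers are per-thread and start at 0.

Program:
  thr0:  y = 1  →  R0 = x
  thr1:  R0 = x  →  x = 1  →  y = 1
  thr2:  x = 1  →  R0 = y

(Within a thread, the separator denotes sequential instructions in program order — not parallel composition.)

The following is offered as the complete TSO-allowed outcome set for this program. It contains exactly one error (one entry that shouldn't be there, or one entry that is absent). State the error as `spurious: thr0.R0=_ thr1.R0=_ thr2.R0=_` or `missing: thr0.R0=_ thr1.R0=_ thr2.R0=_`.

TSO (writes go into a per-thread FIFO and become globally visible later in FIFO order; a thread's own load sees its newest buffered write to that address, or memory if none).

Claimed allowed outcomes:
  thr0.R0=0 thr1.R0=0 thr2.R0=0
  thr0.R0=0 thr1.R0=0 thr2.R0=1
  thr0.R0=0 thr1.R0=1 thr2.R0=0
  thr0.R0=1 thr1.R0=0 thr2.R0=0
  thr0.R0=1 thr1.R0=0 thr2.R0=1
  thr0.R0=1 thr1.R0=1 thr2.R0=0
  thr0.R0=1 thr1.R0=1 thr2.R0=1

missing: thr0.R0=0 thr1.R0=1 thr2.R0=1

outcome vector order: (thr0.R0,thr1.R0,thr2.R0)
under TSO → (0,0,0), (0,0,1), (0,1,0), (0,1,1), (1,0,0), (1,0,1), (1,1,0), (1,1,1)
TSO∖claimed = {(0,1,1)}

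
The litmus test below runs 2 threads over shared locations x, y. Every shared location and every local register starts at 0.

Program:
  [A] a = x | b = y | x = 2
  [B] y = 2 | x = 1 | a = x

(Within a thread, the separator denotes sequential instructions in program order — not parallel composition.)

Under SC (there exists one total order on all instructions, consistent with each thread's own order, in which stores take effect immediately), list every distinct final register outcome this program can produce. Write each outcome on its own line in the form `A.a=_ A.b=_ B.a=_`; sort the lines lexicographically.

A.a=0 A.b=0 B.a=1
A.a=0 A.b=0 B.a=2
A.a=0 A.b=2 B.a=1
A.a=0 A.b=2 B.a=2
A.a=1 A.b=2 B.a=1
A.a=1 A.b=2 B.a=2

outcome vector order: (A.a,A.b,B.a)
|SC outcomes| = 6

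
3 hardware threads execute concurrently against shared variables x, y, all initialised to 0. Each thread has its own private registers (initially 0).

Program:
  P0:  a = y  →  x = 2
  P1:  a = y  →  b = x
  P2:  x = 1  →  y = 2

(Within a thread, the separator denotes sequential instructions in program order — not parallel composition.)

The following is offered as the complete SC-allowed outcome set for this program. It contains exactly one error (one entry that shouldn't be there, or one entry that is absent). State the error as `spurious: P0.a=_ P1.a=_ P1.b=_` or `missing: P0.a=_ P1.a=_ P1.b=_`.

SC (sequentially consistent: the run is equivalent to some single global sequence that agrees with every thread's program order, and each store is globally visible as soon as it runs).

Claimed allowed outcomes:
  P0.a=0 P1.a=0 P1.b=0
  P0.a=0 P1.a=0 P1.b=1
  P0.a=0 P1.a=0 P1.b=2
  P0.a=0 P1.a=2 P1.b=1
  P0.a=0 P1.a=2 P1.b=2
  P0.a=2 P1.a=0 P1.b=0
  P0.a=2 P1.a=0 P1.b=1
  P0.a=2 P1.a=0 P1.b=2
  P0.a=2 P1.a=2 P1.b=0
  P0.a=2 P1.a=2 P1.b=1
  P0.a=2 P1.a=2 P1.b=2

outcome vector order: (P0.a,P1.a,P1.b)
[SC] allowed = {<0 0 0>, <0 0 1>, <0 0 2>, <0 2 1>, <0 2 2>, <2 0 0>, <2 0 1>, <2 0 2>, <2 2 1>, <2 2 2>}
claimed∖SC = {<2 2 0>}

spurious: P0.a=2 P1.a=2 P1.b=0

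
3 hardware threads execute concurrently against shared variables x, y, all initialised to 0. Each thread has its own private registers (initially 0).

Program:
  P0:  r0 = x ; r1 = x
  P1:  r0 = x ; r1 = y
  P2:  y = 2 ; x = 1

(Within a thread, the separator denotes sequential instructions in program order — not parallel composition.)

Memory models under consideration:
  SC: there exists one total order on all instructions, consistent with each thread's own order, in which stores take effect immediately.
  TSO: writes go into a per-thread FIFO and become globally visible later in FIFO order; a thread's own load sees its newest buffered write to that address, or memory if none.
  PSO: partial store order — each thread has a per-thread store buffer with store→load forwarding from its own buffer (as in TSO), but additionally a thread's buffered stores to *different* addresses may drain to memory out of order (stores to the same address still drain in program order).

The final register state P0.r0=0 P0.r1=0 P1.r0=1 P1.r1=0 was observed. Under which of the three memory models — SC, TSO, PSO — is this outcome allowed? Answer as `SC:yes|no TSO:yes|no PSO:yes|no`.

outcome vector order: (P0.r0,P0.r1,P1.r0,P1.r1)
SC: 9 outcomes — {<0 0 0 0> <0 0 0 2> <0 0 1 2> <0 1 0 0> <0 1 0 2> <0 1 1 2> <1 1 0 0> <1 1 0 2> <1 1 1 2>}
TSO: 9 outcomes — {<0 0 0 0> <0 0 0 2> <0 0 1 2> <0 1 0 0> <0 1 0 2> <0 1 1 2> <1 1 0 0> <1 1 0 2> <1 1 1 2>}
PSO: 12 outcomes — {<0 0 0 0> <0 0 0 2> <0 0 1 0> <0 0 1 2> <0 1 0 0> <0 1 0 2> <0 1 1 0> <0 1 1 2> <1 1 0 0> <1 1 0 2> <1 1 1 0> <1 1 1 2>}
target <0 0 1 0> ∈ {PSO}

SC:no TSO:no PSO:yes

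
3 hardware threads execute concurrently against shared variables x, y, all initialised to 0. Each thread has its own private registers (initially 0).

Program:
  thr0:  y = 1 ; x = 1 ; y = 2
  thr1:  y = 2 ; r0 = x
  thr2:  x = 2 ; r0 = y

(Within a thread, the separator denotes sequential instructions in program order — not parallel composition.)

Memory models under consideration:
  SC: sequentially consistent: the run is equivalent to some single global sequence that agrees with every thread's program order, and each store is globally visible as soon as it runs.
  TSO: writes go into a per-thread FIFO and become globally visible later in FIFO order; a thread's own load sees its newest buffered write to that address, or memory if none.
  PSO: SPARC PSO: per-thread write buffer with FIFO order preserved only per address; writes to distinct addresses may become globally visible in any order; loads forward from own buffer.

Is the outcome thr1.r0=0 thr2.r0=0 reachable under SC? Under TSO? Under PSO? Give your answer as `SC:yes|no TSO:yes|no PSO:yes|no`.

outcome vector order: (thr1.r0,thr2.r0)
[SC] allowed = {0/1 0/2 1/0 1/1 1/2 2/0 2/1 2/2}
[TSO] allowed = {0/0 0/1 0/2 1/0 1/1 1/2 2/0 2/1 2/2}
[PSO] allowed = {0/0 0/1 0/2 1/0 1/1 1/2 2/0 2/1 2/2}
target 0/0 ∈ {TSO,PSO}

SC:no TSO:yes PSO:yes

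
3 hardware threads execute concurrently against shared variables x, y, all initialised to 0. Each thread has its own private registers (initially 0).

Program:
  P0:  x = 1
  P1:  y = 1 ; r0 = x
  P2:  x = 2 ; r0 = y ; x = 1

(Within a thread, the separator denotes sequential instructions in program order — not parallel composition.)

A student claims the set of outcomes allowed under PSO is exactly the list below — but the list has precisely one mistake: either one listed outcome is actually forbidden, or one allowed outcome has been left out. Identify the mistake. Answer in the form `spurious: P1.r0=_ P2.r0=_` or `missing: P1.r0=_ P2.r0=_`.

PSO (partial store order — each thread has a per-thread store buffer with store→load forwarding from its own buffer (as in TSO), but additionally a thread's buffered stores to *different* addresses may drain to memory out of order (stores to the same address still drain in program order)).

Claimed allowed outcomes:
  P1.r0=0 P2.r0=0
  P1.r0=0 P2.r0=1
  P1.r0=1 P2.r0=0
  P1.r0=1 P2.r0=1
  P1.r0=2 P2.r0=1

outcome vector order: (P1.r0,P2.r0)
under PSO → 0/0 0/1 1/0 1/1 2/0 2/1
PSO∖claimed = {2/0}

missing: P1.r0=2 P2.r0=0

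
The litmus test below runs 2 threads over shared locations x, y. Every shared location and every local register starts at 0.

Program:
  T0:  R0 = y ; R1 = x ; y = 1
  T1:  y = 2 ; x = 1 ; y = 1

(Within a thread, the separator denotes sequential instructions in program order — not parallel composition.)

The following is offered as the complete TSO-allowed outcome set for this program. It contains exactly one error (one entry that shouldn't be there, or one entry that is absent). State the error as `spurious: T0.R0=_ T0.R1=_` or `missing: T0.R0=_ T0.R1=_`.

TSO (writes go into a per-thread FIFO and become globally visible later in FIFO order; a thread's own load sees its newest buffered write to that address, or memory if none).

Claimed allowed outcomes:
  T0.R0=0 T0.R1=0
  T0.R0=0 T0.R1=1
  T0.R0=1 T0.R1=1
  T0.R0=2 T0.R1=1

outcome vector order: (T0.R0,T0.R1)
TSO (5): 00; 01; 11; 20; 21
TSO∖claimed = {20}

missing: T0.R0=2 T0.R1=0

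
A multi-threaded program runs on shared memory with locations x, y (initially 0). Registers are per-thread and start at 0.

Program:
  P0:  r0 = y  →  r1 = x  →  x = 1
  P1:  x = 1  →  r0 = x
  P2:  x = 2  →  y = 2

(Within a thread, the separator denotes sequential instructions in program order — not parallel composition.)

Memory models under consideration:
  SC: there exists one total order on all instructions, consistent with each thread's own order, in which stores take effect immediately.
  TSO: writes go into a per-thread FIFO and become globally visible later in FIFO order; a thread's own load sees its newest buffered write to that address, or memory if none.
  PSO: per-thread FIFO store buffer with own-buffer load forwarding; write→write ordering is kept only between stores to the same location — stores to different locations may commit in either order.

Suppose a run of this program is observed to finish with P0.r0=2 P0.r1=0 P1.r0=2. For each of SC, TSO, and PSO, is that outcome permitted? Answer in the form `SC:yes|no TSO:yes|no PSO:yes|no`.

outcome vector order: (P0.r0,P0.r1,P1.r0)
SC (9): 001 002 011 012 021 022 211 221 222
TSO (9): 001 002 011 012 021 022 211 221 222
PSO (12): 001 002 011 012 021 022 201 202 211 212 221 222
target 202 ∈ {PSO}

SC:no TSO:no PSO:yes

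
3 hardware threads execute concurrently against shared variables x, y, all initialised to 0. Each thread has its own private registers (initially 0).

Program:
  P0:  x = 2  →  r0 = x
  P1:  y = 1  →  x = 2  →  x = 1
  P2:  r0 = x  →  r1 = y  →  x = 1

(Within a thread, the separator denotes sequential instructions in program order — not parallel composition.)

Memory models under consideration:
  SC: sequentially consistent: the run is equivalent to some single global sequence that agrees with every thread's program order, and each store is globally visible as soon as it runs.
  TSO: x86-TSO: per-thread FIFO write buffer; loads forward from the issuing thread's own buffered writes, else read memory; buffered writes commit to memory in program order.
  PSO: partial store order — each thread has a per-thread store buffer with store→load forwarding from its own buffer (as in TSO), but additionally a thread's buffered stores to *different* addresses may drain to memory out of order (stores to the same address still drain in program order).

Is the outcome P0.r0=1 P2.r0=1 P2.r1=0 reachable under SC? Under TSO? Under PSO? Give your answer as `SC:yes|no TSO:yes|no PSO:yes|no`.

SC:no TSO:no PSO:yes

outcome vector order: (P0.r0,P2.r0,P2.r1)
SC (10): 100, 101, 111, 120, 121, 200, 201, 211, 220, 221
TSO (10): 100, 101, 111, 120, 121, 200, 201, 211, 220, 221
PSO (12): 100, 101, 110, 111, 120, 121, 200, 201, 210, 211, 220, 221
target 110 ∈ {PSO}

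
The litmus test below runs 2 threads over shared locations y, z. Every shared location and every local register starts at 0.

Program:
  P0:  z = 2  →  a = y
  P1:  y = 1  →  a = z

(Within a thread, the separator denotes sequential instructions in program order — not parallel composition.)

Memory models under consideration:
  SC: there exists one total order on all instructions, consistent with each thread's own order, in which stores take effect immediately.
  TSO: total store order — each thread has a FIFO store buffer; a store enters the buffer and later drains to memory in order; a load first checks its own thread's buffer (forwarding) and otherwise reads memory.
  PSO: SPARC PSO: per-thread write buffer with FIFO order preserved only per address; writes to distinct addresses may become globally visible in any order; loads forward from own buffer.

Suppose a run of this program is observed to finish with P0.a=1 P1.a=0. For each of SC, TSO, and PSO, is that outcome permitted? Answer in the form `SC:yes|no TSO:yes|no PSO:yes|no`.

outcome vector order: (P0.a,P1.a)
SC: 3 outcomes — {0/2 1/0 1/2}
TSO: 4 outcomes — {0/0 0/2 1/0 1/2}
PSO: 4 outcomes — {0/0 0/2 1/0 1/2}
target 1/0 ∈ {SC,TSO,PSO}

SC:yes TSO:yes PSO:yes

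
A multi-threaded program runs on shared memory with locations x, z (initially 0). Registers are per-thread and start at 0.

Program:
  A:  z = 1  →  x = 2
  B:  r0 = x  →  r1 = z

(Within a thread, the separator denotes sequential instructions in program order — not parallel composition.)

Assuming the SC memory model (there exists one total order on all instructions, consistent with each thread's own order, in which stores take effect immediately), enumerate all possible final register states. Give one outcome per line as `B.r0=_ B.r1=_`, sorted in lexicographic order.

B.r0=0 B.r1=0
B.r0=0 B.r1=1
B.r0=2 B.r1=1

outcome vector order: (B.r0,B.r1)
|SC outcomes| = 3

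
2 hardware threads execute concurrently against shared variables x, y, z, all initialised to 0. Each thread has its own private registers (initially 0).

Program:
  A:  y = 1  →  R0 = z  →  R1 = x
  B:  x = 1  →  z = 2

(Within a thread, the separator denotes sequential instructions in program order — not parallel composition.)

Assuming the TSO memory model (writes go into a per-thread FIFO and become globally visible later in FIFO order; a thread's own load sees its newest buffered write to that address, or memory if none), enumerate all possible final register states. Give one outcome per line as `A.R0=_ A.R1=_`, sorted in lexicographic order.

outcome vector order: (A.R0,A.R1)
|TSO outcomes| = 3

A.R0=0 A.R1=0
A.R0=0 A.R1=1
A.R0=2 A.R1=1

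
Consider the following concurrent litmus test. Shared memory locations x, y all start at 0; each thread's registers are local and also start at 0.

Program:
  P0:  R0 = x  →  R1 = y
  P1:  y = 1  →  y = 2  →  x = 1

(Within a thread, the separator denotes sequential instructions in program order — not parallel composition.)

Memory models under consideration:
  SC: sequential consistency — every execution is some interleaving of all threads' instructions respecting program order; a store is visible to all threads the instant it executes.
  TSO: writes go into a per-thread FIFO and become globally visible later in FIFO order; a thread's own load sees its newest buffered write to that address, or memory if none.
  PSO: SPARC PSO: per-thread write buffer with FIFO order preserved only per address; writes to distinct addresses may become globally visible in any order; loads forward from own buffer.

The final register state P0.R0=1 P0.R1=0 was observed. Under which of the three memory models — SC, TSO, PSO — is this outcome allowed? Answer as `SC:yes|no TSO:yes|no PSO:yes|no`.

outcome vector order: (P0.R0,P0.R1)
[SC] allowed = {(0,0); (0,1); (0,2); (1,2)}
[TSO] allowed = {(0,0); (0,1); (0,2); (1,2)}
[PSO] allowed = {(0,0); (0,1); (0,2); (1,0); (1,1); (1,2)}
target (1,0) ∈ {PSO}

SC:no TSO:no PSO:yes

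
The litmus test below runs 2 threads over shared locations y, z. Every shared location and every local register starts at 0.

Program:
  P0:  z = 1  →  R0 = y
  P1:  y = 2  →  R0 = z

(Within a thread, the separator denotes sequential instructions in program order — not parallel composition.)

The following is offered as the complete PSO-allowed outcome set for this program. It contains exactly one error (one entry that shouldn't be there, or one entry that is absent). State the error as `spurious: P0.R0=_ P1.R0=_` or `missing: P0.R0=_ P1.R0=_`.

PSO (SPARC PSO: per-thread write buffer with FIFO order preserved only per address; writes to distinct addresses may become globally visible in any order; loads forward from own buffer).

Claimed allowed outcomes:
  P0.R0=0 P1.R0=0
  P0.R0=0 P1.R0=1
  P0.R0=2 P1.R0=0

missing: P0.R0=2 P1.R0=1

outcome vector order: (P0.R0,P1.R0)
PSO: 4 outcomes — {<0 0>; <0 1>; <2 0>; <2 1>}
PSO∖claimed = {<2 1>}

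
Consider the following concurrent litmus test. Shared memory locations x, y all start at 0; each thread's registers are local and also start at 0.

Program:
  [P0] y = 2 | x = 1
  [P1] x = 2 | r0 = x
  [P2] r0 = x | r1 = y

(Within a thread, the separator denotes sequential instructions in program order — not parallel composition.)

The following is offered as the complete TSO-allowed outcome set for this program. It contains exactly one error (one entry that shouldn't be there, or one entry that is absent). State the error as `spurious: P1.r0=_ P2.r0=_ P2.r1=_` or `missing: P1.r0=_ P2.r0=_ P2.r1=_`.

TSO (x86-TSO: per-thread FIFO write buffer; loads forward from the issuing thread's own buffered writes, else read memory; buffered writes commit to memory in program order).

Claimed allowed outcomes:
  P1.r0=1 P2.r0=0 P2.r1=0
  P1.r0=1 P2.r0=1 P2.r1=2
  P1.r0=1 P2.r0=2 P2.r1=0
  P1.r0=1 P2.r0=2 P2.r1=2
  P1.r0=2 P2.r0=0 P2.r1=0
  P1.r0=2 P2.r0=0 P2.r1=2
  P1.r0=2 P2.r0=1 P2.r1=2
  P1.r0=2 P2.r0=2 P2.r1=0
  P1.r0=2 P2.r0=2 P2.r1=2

outcome vector order: (P1.r0,P2.r0,P2.r1)
TSO: 10 outcomes — {(1,0,0) (1,0,2) (1,1,2) (1,2,0) (1,2,2) (2,0,0) (2,0,2) (2,1,2) (2,2,0) (2,2,2)}
TSO∖claimed = {(1,0,2)}

missing: P1.r0=1 P2.r0=0 P2.r1=2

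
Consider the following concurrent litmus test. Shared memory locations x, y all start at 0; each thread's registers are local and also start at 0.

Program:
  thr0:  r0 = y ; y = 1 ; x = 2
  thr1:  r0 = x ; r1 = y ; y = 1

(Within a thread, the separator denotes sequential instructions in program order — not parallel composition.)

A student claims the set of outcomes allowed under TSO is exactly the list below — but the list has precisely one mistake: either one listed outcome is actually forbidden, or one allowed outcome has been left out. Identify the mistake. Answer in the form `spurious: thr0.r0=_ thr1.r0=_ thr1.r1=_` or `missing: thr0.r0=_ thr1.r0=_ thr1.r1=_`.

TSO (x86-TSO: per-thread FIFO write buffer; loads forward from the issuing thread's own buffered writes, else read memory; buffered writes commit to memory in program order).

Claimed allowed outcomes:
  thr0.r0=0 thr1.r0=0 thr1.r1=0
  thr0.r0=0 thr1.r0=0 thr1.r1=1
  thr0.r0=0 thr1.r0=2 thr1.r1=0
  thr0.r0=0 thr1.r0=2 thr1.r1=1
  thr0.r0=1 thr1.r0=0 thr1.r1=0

outcome vector order: (thr0.r0,thr1.r0,thr1.r1)
TSO: 4 outcomes — {0/0/0; 0/0/1; 0/2/1; 1/0/0}
claimed∖TSO = {0/2/0}

spurious: thr0.r0=0 thr1.r0=2 thr1.r1=0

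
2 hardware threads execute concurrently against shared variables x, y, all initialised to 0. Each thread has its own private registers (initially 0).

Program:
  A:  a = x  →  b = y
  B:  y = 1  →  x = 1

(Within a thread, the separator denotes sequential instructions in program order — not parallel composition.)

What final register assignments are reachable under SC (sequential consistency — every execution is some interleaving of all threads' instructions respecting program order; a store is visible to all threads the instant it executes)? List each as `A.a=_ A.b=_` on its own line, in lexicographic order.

outcome vector order: (A.a,A.b)
|SC outcomes| = 3

A.a=0 A.b=0
A.a=0 A.b=1
A.a=1 A.b=1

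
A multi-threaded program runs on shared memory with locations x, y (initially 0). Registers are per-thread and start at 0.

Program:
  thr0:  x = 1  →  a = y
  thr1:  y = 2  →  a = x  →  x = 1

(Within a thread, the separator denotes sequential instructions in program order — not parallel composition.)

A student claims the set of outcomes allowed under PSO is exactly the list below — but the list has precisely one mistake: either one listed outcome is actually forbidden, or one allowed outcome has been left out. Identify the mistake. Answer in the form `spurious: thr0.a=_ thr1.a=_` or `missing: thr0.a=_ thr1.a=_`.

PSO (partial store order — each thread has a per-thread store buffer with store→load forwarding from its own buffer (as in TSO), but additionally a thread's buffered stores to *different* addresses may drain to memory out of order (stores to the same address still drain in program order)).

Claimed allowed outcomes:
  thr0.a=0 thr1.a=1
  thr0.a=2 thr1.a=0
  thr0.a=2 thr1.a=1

missing: thr0.a=0 thr1.a=0

outcome vector order: (thr0.a,thr1.a)
under PSO → (0,0), (0,1), (2,0), (2,1)
PSO∖claimed = {(0,0)}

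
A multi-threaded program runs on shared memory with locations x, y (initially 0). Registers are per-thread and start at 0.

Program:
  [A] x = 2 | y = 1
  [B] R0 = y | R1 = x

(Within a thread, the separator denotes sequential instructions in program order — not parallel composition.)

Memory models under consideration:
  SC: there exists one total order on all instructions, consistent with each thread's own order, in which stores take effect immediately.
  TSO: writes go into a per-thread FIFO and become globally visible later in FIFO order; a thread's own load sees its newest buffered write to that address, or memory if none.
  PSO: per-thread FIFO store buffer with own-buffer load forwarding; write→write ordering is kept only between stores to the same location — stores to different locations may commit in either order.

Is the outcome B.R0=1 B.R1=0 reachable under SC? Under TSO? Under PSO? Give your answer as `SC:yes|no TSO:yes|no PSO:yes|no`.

outcome vector order: (B.R0,B.R1)
SC (3): 00; 02; 12
TSO (3): 00; 02; 12
PSO (4): 00; 02; 10; 12
target 10 ∈ {PSO}

SC:no TSO:no PSO:yes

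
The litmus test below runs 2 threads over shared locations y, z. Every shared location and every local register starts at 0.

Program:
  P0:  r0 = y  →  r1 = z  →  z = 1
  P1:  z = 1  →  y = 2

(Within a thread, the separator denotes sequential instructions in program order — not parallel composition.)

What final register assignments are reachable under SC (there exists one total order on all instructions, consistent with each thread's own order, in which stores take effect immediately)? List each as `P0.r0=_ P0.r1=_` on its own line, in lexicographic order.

outcome vector order: (P0.r0,P0.r1)
|SC outcomes| = 3

P0.r0=0 P0.r1=0
P0.r0=0 P0.r1=1
P0.r0=2 P0.r1=1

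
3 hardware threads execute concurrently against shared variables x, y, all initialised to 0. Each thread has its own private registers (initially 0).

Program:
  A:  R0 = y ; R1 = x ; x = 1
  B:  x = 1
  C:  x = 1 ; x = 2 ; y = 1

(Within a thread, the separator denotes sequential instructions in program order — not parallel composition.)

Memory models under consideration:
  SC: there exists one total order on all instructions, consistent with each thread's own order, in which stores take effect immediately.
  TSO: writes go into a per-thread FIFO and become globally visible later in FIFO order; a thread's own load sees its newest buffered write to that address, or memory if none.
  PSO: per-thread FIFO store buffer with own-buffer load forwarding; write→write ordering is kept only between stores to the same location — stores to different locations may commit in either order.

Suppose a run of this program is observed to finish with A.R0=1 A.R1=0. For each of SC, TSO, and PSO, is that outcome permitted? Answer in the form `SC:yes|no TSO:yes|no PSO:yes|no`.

SC:no TSO:no PSO:yes

outcome vector order: (A.R0,A.R1)
SC: 5 outcomes — {(0,0), (0,1), (0,2), (1,1), (1,2)}
TSO: 5 outcomes — {(0,0), (0,1), (0,2), (1,1), (1,2)}
PSO: 6 outcomes — {(0,0), (0,1), (0,2), (1,0), (1,1), (1,2)}
target (1,0) ∈ {PSO}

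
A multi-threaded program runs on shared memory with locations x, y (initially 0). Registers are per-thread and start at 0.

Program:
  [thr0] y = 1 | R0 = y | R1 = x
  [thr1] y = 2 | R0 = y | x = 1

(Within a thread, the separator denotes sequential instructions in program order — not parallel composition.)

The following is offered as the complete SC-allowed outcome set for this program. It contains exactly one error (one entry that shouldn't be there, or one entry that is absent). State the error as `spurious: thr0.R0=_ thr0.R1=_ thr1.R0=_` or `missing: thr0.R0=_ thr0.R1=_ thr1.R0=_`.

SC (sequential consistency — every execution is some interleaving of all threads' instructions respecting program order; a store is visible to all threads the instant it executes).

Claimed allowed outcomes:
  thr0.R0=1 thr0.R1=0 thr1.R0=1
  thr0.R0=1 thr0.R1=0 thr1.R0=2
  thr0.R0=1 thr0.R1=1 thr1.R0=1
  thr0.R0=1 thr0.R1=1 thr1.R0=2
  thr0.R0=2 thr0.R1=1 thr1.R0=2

missing: thr0.R0=2 thr0.R1=0 thr1.R0=2

outcome vector order: (thr0.R0,thr0.R1,thr1.R0)
SC: 6 outcomes — {(1,0,1); (1,0,2); (1,1,1); (1,1,2); (2,0,2); (2,1,2)}
SC∖claimed = {(2,0,2)}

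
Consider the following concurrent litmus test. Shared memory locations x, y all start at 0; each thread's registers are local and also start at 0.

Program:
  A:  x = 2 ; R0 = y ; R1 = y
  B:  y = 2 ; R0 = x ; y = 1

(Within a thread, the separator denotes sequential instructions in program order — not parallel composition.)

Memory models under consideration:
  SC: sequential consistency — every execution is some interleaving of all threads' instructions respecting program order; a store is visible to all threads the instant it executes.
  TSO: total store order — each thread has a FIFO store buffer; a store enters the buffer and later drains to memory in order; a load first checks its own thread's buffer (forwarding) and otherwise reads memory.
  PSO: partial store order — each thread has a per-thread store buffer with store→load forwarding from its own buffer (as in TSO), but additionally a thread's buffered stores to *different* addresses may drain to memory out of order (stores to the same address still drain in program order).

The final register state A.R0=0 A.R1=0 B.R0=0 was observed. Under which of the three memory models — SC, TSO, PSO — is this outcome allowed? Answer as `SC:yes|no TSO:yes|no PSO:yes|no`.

outcome vector order: (A.R0,A.R1,B.R0)
[SC] allowed = {(0,0,2); (0,1,2); (0,2,2); (1,1,0); (1,1,2); (2,1,0); (2,1,2); (2,2,0); (2,2,2)}
[TSO] allowed = {(0,0,0); (0,0,2); (0,1,0); (0,1,2); (0,2,0); (0,2,2); (1,1,0); (1,1,2); (2,1,0); (2,1,2); (2,2,0); (2,2,2)}
[PSO] allowed = {(0,0,0); (0,0,2); (0,1,0); (0,1,2); (0,2,0); (0,2,2); (1,1,0); (1,1,2); (2,1,0); (2,1,2); (2,2,0); (2,2,2)}
target (0,0,0) ∈ {TSO,PSO}

SC:no TSO:yes PSO:yes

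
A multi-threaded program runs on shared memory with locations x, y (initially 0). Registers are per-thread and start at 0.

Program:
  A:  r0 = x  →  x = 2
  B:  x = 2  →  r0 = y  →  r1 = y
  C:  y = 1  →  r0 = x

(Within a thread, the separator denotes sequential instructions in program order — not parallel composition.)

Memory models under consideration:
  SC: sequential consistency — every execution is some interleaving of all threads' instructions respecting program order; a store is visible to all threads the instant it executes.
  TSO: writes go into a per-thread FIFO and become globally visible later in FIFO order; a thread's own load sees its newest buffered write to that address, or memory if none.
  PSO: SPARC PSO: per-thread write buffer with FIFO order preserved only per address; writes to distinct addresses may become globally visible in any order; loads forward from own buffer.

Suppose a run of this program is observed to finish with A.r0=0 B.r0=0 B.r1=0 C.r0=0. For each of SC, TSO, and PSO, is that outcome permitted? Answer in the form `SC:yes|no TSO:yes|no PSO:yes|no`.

outcome vector order: (A.r0,B.r0,B.r1,C.r0)
SC (8): 0/0/0/2; 0/0/1/2; 0/1/1/0; 0/1/1/2; 2/0/0/2; 2/0/1/2; 2/1/1/0; 2/1/1/2
TSO (12): 0/0/0/0; 0/0/0/2; 0/0/1/0; 0/0/1/2; 0/1/1/0; 0/1/1/2; 2/0/0/0; 2/0/0/2; 2/0/1/0; 2/0/1/2; 2/1/1/0; 2/1/1/2
PSO (12): 0/0/0/0; 0/0/0/2; 0/0/1/0; 0/0/1/2; 0/1/1/0; 0/1/1/2; 2/0/0/0; 2/0/0/2; 2/0/1/0; 2/0/1/2; 2/1/1/0; 2/1/1/2
target 0/0/0/0 ∈ {TSO,PSO}

SC:no TSO:yes PSO:yes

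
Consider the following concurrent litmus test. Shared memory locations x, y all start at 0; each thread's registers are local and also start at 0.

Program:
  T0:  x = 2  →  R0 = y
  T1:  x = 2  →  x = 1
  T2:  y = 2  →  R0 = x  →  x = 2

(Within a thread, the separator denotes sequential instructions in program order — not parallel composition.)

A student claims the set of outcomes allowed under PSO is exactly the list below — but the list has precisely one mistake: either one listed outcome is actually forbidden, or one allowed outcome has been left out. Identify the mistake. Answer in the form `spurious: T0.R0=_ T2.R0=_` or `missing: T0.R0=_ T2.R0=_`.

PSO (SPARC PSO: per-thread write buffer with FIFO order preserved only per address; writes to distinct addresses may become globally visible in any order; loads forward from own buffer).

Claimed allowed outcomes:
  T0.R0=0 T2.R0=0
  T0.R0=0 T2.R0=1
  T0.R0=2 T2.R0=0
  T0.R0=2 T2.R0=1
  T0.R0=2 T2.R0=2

outcome vector order: (T0.R0,T2.R0)
PSO (6): <0 0>; <0 1>; <0 2>; <2 0>; <2 1>; <2 2>
PSO∖claimed = {<0 2>}

missing: T0.R0=0 T2.R0=2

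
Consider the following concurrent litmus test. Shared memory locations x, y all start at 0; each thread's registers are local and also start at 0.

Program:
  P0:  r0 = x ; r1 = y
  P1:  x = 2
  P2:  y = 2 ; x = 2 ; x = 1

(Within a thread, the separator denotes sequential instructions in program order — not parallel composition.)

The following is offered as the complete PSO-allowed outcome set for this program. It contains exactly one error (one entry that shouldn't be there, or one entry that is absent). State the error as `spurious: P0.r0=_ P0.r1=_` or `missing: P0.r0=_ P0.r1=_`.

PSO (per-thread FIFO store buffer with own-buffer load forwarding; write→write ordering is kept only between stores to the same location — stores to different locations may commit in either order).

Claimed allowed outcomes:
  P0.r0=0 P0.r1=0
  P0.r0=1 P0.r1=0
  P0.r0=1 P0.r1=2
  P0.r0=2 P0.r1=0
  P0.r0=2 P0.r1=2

missing: P0.r0=0 P0.r1=2

outcome vector order: (P0.r0,P0.r1)
PSO (6): (0,0) (0,2) (1,0) (1,2) (2,0) (2,2)
PSO∖claimed = {(0,2)}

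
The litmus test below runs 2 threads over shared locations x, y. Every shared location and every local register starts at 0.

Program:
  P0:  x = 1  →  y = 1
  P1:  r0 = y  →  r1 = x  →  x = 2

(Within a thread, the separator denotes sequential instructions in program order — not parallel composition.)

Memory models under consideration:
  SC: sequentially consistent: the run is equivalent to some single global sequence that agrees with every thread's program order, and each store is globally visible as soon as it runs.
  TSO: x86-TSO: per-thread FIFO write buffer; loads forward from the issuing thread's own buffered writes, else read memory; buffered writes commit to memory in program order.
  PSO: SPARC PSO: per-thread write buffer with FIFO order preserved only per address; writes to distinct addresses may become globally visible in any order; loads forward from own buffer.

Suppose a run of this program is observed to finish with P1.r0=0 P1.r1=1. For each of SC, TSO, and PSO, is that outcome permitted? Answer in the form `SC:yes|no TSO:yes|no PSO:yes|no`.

SC:yes TSO:yes PSO:yes

outcome vector order: (P1.r0,P1.r1)
SC: 3 outcomes — {(0,0) (0,1) (1,1)}
TSO: 3 outcomes — {(0,0) (0,1) (1,1)}
PSO: 4 outcomes — {(0,0) (0,1) (1,0) (1,1)}
target (0,1) ∈ {SC,TSO,PSO}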